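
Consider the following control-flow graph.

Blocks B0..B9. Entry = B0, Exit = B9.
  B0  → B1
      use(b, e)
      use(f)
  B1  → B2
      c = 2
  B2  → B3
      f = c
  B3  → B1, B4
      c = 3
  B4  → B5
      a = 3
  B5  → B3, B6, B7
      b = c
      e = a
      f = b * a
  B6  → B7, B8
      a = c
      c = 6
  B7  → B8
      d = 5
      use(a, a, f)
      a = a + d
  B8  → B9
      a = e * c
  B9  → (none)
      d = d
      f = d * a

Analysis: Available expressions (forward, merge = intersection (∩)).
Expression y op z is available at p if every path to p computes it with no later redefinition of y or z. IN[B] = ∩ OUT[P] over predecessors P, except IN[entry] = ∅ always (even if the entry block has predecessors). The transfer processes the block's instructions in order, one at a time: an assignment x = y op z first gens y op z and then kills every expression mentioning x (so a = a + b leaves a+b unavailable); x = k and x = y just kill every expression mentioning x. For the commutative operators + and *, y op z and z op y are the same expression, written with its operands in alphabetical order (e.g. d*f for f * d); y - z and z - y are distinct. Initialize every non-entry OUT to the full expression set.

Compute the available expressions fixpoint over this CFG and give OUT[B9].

Answer: {a*d, c*e}

Working:
Converged values:
  B0:  IN={}  OUT={}
  B1:  IN={}  OUT={}
  B2:  IN={}  OUT={}
  B3:  IN={}  OUT={}
  B4:  IN={}  OUT={}
  B5:  IN={}  OUT={a*b}
  B6:  IN={a*b}  OUT={}
  B7:  IN={}  OUT={}
  B8:  IN={}  OUT={c*e}
  B9:  IN={c*e}  OUT={a*d, c*e}

Merge at B9: IN[B9] = OUT[B8] = {c*e}
Applying B9's transfer function to that IN value gives OUT[B9] (row B9 above).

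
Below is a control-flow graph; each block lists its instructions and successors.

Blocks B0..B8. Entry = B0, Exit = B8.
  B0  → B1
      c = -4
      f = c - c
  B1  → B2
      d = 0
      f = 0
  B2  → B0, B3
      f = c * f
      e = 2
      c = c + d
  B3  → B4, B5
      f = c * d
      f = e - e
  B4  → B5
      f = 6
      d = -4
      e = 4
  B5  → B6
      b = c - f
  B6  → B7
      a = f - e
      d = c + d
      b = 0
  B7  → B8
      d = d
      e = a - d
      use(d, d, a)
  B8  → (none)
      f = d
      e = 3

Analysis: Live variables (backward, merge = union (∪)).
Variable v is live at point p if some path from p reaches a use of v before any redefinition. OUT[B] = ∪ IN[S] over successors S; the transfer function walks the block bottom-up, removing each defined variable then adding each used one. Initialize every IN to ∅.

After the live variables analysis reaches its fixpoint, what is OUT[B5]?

Answer: {c, d, e, f}

Working:
Converged values:
  B0:  IN={}  OUT={c}
  B1:  IN={c}  OUT={c, d, f}
  B2:  IN={c, d, f}  OUT={c, d, e}
  B3:  IN={c, d, e}  OUT={c, d, e, f}
  B4:  IN={c}  OUT={c, d, e, f}
  B5:  IN={c, d, e, f}  OUT={c, d, e, f}
  B6:  IN={c, d, e, f}  OUT={a, d}
  B7:  IN={a, d}  OUT={d}
  B8:  IN={d}  OUT={}

Merge at B5: OUT[B5] = IN[B6] = {c, d, e, f}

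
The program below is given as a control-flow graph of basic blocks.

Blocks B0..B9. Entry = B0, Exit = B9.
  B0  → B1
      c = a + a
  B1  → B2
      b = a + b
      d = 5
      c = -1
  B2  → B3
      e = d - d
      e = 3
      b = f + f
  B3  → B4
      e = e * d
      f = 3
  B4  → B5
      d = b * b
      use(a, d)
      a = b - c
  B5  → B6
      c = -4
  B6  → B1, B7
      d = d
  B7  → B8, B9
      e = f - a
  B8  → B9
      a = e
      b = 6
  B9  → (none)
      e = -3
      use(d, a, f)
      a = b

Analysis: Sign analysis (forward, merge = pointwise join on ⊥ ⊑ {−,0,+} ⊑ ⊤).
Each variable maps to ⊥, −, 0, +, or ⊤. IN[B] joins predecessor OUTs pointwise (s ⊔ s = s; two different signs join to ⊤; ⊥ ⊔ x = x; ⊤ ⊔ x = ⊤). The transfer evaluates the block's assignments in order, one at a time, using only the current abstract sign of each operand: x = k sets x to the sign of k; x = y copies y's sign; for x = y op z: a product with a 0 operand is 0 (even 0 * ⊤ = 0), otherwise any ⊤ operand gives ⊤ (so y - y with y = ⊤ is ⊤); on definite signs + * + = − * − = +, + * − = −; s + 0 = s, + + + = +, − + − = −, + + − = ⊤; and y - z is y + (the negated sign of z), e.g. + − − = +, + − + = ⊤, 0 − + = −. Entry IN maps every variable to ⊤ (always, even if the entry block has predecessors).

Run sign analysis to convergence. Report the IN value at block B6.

Answer: {a: ⊤, b: ⊤, c: -, d: ⊤, e: +, f: +}

Trace:
Per-block solution:
  B0: | IN=(all ⊤) | OUT=(all ⊤)
  B1: | IN=(all ⊤) | OUT={c:-, d:+; rest ⊤}
  B2: | IN={c:-, d:+; rest ⊤} | OUT={c:-, d:+, e:+; rest ⊤}
  B3: | IN={c:-, d:+, e:+; rest ⊤} | OUT={c:-, d:+, e:+, f:+; rest ⊤}
  B4: | IN={c:-, d:+, e:+, f:+; rest ⊤} | OUT={c:-, e:+, f:+; rest ⊤}
  B5: | IN={c:-, e:+, f:+; rest ⊤} | OUT={c:-, e:+, f:+; rest ⊤}
  B6: | IN={c:-, e:+, f:+; rest ⊤} | OUT={c:-, e:+, f:+; rest ⊤}
  B7: | IN={c:-, e:+, f:+; rest ⊤} | OUT={c:-, f:+; rest ⊤}
  B8: | IN={c:-, f:+; rest ⊤} | OUT={b:+, c:-, f:+; rest ⊤}
  B9: | IN={c:-, f:+; rest ⊤} | OUT={c:-, e:-, f:+; rest ⊤}

Merge at B6: IN[B6] = OUT[B5] = {a: ⊤, b: ⊤, c: -, d: ⊤, e: +, f: +}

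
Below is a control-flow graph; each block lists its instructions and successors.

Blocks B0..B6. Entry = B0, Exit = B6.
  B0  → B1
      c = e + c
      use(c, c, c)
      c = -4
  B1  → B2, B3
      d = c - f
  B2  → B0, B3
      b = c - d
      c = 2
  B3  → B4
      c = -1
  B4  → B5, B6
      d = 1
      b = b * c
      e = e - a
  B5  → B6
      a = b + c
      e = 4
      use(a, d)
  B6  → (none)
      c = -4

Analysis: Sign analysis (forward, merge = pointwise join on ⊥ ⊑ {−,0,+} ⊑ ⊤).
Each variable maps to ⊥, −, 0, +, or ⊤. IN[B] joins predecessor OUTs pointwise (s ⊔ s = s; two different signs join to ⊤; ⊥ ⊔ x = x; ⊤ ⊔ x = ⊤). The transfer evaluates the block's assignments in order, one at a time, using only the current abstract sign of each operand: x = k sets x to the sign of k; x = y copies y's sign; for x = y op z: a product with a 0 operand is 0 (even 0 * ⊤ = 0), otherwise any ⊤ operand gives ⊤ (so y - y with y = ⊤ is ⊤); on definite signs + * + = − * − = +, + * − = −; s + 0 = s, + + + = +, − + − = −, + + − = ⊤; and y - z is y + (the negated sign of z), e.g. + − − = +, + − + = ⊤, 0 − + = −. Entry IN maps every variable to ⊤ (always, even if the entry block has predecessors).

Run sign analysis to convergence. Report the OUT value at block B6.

Converged values:
  B0:  IN=(all ⊤)  OUT={c:-; rest ⊤}
  B1:  IN={c:-; rest ⊤}  OUT={c:-; rest ⊤}
  B2:  IN={c:-; rest ⊤}  OUT={c:+; rest ⊤}
  B3:  IN=(all ⊤)  OUT={c:-; rest ⊤}
  B4:  IN={c:-; rest ⊤}  OUT={c:-, d:+; rest ⊤}
  B5:  IN={c:-, d:+; rest ⊤}  OUT={c:-, d:+, e:+; rest ⊤}
  B6:  IN={c:-, d:+; rest ⊤}  OUT={c:-, d:+; rest ⊤}

Merge at B6: IN[B6] = OUT[B4] ⊔ OUT[B5] = {a: ⊤, b: ⊤, c: -, d: +, e: ⊤, f: ⊤}
Applying B6's transfer function to that IN value gives OUT[B6] (row B6 above).

Answer: {a: ⊤, b: ⊤, c: -, d: +, e: ⊤, f: ⊤}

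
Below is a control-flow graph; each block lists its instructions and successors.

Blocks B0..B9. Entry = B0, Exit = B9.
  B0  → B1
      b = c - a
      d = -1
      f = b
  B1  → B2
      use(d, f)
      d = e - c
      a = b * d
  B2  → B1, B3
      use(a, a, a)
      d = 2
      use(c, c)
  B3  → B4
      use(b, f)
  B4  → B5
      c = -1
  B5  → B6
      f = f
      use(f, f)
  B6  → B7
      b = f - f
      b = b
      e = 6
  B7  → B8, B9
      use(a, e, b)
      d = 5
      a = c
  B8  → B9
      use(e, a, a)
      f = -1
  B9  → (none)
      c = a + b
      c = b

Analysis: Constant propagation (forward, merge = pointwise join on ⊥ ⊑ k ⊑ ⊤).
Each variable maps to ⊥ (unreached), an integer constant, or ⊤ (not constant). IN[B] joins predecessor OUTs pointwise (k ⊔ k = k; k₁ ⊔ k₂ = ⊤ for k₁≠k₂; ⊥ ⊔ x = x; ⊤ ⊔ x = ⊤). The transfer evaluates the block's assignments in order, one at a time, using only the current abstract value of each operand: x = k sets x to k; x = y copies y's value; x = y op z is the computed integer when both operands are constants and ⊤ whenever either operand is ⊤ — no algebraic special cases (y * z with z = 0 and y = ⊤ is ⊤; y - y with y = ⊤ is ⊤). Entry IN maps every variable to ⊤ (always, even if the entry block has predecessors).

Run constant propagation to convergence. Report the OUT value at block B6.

Answer: {a: ⊤, b: ⊤, c: -1, d: 2, e: 6, f: ⊤}

Derivation:
Converged values:
  B0:  IN=(all ⊤)  OUT={d:-1; rest ⊤}
  B1:  IN=(all ⊤)  OUT=(all ⊤)
  B2:  IN=(all ⊤)  OUT={d:2; rest ⊤}
  B3:  IN={d:2; rest ⊤}  OUT={d:2; rest ⊤}
  B4:  IN={d:2; rest ⊤}  OUT={c:-1, d:2; rest ⊤}
  B5:  IN={c:-1, d:2; rest ⊤}  OUT={c:-1, d:2; rest ⊤}
  B6:  IN={c:-1, d:2; rest ⊤}  OUT={c:-1, d:2, e:6; rest ⊤}
  B7:  IN={c:-1, d:2, e:6; rest ⊤}  OUT={a:-1, c:-1, d:5, e:6; rest ⊤}
  B8:  IN={a:-1, c:-1, d:5, e:6; rest ⊤}  OUT={a:-1, c:-1, d:5, e:6, f:-1; rest ⊤}
  B9:  IN={a:-1, c:-1, d:5, e:6; rest ⊤}  OUT={a:-1, d:5, e:6; rest ⊤}

Merge at B6: IN[B6] = OUT[B5] = {a: ⊤, b: ⊤, c: -1, d: 2, e: ⊤, f: ⊤}
Applying B6's transfer function to that IN value gives OUT[B6] (row B6 above).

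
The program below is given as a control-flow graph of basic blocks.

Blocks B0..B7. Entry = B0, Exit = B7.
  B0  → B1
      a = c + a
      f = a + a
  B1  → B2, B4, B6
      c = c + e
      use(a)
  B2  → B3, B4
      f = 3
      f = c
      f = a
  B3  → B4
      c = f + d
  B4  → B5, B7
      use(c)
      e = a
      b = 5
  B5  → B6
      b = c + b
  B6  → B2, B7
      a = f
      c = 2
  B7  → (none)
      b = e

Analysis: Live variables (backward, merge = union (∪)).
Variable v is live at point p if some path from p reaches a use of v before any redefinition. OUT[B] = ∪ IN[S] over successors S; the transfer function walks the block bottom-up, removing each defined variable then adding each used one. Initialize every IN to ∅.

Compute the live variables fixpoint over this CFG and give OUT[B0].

Answer: {a, c, d, e, f}

Working:
Per-block solution:
  B0: | IN={a, c, d, e} | OUT={a, c, d, e, f}
  B1: | IN={a, c, d, e, f} | OUT={a, c, d, e, f}
  B2: | IN={a, c, d} | OUT={a, c, d, f}
  B3: | IN={a, d, f} | OUT={a, c, d, f}
  B4: | IN={a, c, d, f} | OUT={b, c, d, e, f}
  B5: | IN={b, c, d, e, f} | OUT={d, e, f}
  B6: | IN={d, e, f} | OUT={a, c, d, e}
  B7: | IN={e} | OUT={}

Merge at B0: OUT[B0] = IN[B1] = {a, c, d, e, f}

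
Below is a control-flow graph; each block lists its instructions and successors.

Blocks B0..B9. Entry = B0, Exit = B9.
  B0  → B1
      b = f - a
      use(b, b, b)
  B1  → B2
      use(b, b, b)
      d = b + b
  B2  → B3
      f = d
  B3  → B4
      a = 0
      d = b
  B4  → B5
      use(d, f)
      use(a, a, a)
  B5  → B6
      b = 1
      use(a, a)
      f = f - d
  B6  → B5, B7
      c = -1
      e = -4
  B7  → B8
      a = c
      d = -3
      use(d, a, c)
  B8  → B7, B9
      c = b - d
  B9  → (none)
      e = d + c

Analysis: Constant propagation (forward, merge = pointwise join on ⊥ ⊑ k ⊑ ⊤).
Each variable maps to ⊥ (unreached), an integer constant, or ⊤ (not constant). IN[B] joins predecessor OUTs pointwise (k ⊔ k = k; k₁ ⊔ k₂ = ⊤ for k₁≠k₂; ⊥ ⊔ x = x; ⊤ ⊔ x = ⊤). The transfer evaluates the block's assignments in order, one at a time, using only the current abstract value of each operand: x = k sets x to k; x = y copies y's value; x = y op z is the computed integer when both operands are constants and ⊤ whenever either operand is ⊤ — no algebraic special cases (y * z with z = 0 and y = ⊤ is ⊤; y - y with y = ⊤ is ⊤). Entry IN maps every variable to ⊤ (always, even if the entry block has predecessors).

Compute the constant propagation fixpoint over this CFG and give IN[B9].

Answer: {a: ⊤, b: 1, c: 4, d: -3, e: -4, f: ⊤}

Working:
Per-block solution:
  B0: | IN=(all ⊤) | OUT=(all ⊤)
  B1: | IN=(all ⊤) | OUT=(all ⊤)
  B2: | IN=(all ⊤) | OUT=(all ⊤)
  B3: | IN=(all ⊤) | OUT={a:0; rest ⊤}
  B4: | IN={a:0; rest ⊤} | OUT={a:0; rest ⊤}
  B5: | IN={a:0; rest ⊤} | OUT={a:0, b:1; rest ⊤}
  B6: | IN={a:0, b:1; rest ⊤} | OUT={a:0, b:1, c:-1, e:-4; rest ⊤}
  B7: | IN={b:1, e:-4; rest ⊤} | OUT={b:1, d:-3, e:-4; rest ⊤}
  B8: | IN={b:1, d:-3, e:-4; rest ⊤} | OUT={b:1, c:4, d:-3, e:-4; rest ⊤}
  B9: | IN={b:1, c:4, d:-3, e:-4; rest ⊤} | OUT={b:1, c:4, d:-3, e:1; rest ⊤}

Merge at B9: IN[B9] = OUT[B8] = {a: ⊤, b: 1, c: 4, d: -3, e: -4, f: ⊤}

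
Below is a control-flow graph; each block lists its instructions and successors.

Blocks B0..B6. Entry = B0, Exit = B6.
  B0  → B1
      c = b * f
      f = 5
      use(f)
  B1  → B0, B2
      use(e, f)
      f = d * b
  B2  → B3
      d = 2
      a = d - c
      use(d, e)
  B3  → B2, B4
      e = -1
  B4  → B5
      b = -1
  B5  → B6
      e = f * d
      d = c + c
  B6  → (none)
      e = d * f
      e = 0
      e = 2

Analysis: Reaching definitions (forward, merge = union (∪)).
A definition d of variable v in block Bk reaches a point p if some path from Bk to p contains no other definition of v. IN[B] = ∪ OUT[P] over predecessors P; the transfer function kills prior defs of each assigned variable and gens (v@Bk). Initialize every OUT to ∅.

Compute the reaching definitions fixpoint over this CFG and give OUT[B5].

Fixpoint table:
  B0:  IN={c@B0, f@B1}  OUT={c@B0, f@B0}
  B1:  IN={c@B0, f@B0}  OUT={c@B0, f@B1}
  B2:  IN={a@B2, c@B0, d@B2, e@B3, f@B1}  OUT={a@B2, c@B0, d@B2, e@B3, f@B1}
  B3:  IN={a@B2, c@B0, d@B2, e@B3, f@B1}  OUT={a@B2, c@B0, d@B2, e@B3, f@B1}
  B4:  IN={a@B2, c@B0, d@B2, e@B3, f@B1}  OUT={a@B2, b@B4, c@B0, d@B2, e@B3, f@B1}
  B5:  IN={a@B2, b@B4, c@B0, d@B2, e@B3, f@B1}  OUT={a@B2, b@B4, c@B0, d@B5, e@B5, f@B1}
  B6:  IN={a@B2, b@B4, c@B0, d@B5, e@B5, f@B1}  OUT={a@B2, b@B4, c@B0, d@B5, e@B6, f@B1}

Merge at B5: IN[B5] = OUT[B4] = {a@B2, b@B4, c@B0, d@B2, e@B3, f@B1}
Applying B5's transfer function to that IN value gives OUT[B5] (row B5 above).

Answer: {a@B2, b@B4, c@B0, d@B5, e@B5, f@B1}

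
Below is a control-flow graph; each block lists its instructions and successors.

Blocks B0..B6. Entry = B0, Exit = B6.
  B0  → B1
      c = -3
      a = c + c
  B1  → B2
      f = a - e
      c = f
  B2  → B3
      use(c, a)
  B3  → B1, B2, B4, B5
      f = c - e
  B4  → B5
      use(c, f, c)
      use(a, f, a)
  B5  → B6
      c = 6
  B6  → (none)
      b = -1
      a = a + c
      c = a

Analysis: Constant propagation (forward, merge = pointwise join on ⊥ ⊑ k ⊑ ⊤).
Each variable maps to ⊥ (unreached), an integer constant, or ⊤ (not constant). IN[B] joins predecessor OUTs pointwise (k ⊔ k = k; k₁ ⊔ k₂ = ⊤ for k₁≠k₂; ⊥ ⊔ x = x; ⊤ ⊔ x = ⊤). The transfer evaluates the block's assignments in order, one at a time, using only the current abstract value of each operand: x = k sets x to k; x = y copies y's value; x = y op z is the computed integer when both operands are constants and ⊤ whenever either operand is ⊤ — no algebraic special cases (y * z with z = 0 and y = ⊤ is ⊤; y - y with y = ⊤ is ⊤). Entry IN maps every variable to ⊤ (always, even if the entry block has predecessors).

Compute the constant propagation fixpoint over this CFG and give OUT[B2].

Answer: {a: -6, b: ⊤, c: ⊤, d: ⊤, e: ⊤, f: ⊤}

Trace:
Per-block solution:
  B0:  IN=(all ⊤)  OUT={a:-6, c:-3; rest ⊤}
  B1:  IN={a:-6; rest ⊤}  OUT={a:-6; rest ⊤}
  B2:  IN={a:-6; rest ⊤}  OUT={a:-6; rest ⊤}
  B3:  IN={a:-6; rest ⊤}  OUT={a:-6; rest ⊤}
  B4:  IN={a:-6; rest ⊤}  OUT={a:-6; rest ⊤}
  B5:  IN={a:-6; rest ⊤}  OUT={a:-6, c:6; rest ⊤}
  B6:  IN={a:-6, c:6; rest ⊤}  OUT={a:0, b:-1, c:0; rest ⊤}

Merge at B2: IN[B2] = OUT[B1] ⊔ OUT[B3] = {a: -6, b: ⊤, c: ⊤, d: ⊤, e: ⊤, f: ⊤}
Applying B2's transfer function to that IN value gives OUT[B2] (row B2 above).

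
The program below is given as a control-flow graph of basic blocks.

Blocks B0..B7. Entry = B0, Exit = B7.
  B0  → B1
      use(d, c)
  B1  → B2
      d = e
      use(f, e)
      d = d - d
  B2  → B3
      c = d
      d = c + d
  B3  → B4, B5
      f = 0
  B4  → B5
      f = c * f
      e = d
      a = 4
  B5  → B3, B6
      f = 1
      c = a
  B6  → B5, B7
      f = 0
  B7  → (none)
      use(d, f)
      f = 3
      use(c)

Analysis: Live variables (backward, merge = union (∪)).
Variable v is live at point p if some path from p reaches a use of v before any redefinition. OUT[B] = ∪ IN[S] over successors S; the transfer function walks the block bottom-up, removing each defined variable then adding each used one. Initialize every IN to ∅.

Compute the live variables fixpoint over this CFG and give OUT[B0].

Answer: {a, e, f}

Derivation:
Per-block solution:
  B0: | IN={a, c, d, e, f} | OUT={a, e, f}
  B1: | IN={a, e, f} | OUT={a, d}
  B2: | IN={a, d} | OUT={a, c, d}
  B3: | IN={a, c, d} | OUT={a, c, d, f}
  B4: | IN={c, d, f} | OUT={a, d}
  B5: | IN={a, d} | OUT={a, c, d}
  B6: | IN={a, c, d} | OUT={a, c, d, f}
  B7: | IN={c, d, f} | OUT={}

Merge at B0: OUT[B0] = IN[B1] = {a, e, f}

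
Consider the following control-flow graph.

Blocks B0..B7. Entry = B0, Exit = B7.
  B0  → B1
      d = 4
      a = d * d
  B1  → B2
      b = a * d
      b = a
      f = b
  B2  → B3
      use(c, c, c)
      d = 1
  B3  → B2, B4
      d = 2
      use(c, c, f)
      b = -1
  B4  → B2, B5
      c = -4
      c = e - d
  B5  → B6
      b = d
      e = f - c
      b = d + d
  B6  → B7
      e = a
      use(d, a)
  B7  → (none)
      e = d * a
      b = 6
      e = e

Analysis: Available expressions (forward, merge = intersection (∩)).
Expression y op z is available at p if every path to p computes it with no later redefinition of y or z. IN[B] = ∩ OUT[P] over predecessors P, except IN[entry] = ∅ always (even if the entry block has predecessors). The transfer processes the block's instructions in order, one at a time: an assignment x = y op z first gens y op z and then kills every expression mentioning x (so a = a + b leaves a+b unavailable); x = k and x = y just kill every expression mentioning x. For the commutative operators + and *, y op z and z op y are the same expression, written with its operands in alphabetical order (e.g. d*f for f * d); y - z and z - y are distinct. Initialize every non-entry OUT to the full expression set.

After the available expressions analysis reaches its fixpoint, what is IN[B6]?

Converged values:
  B0: | IN={} | OUT={d*d}
  B1: | IN={d*d} | OUT={a*d, d*d}
  B2: | IN={} | OUT={}
  B3: | IN={} | OUT={}
  B4: | IN={} | OUT={e-d}
  B5: | IN={e-d} | OUT={d+d, f-c}
  B6: | IN={d+d, f-c} | OUT={d+d, f-c}
  B7: | IN={d+d, f-c} | OUT={a*d, d+d, f-c}

Merge at B6: IN[B6] = OUT[B5] = {d+d, f-c}

Answer: {d+d, f-c}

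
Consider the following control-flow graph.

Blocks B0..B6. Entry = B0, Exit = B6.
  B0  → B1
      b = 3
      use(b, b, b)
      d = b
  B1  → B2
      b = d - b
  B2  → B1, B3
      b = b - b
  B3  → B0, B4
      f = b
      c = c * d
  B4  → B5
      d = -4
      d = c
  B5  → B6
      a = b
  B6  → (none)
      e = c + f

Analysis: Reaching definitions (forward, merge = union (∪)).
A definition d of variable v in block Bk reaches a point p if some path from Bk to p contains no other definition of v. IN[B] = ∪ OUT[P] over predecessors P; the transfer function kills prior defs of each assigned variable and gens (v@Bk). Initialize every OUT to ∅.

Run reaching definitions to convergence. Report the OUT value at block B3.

Answer: {b@B2, c@B3, d@B0, f@B3}

Working:
Fixpoint table:
  B0:   IN={b@B2, c@B3, d@B0, f@B3}   OUT={b@B0, c@B3, d@B0, f@B3}
  B1:   IN={b@B0, b@B2, c@B3, d@B0, f@B3}   OUT={b@B1, c@B3, d@B0, f@B3}
  B2:   IN={b@B1, c@B3, d@B0, f@B3}   OUT={b@B2, c@B3, d@B0, f@B3}
  B3:   IN={b@B2, c@B3, d@B0, f@B3}   OUT={b@B2, c@B3, d@B0, f@B3}
  B4:   IN={b@B2, c@B3, d@B0, f@B3}   OUT={b@B2, c@B3, d@B4, f@B3}
  B5:   IN={b@B2, c@B3, d@B4, f@B3}   OUT={a@B5, b@B2, c@B3, d@B4, f@B3}
  B6:   IN={a@B5, b@B2, c@B3, d@B4, f@B3}   OUT={a@B5, b@B2, c@B3, d@B4, e@B6, f@B3}

Merge at B3: IN[B3] = OUT[B2] = {b@B2, c@B3, d@B0, f@B3}
Applying B3's transfer function to that IN value gives OUT[B3] (row B3 above).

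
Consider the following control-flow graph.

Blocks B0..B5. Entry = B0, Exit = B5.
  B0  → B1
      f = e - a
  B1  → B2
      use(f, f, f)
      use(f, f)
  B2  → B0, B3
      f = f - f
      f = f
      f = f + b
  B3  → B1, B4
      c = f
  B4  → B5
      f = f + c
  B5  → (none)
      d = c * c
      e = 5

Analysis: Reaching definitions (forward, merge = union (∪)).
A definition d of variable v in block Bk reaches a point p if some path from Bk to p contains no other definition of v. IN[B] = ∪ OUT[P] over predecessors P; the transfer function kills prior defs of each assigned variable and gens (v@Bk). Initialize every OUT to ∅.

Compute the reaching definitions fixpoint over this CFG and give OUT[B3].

Answer: {c@B3, f@B2}

Working:
Per-block solution:
  B0:   IN={c@B3, f@B2}   OUT={c@B3, f@B0}
  B1:   IN={c@B3, f@B0, f@B2}   OUT={c@B3, f@B0, f@B2}
  B2:   IN={c@B3, f@B0, f@B2}   OUT={c@B3, f@B2}
  B3:   IN={c@B3, f@B2}   OUT={c@B3, f@B2}
  B4:   IN={c@B3, f@B2}   OUT={c@B3, f@B4}
  B5:   IN={c@B3, f@B4}   OUT={c@B3, d@B5, e@B5, f@B4}

Merge at B3: IN[B3] = OUT[B2] = {c@B3, f@B2}
Applying B3's transfer function to that IN value gives OUT[B3] (row B3 above).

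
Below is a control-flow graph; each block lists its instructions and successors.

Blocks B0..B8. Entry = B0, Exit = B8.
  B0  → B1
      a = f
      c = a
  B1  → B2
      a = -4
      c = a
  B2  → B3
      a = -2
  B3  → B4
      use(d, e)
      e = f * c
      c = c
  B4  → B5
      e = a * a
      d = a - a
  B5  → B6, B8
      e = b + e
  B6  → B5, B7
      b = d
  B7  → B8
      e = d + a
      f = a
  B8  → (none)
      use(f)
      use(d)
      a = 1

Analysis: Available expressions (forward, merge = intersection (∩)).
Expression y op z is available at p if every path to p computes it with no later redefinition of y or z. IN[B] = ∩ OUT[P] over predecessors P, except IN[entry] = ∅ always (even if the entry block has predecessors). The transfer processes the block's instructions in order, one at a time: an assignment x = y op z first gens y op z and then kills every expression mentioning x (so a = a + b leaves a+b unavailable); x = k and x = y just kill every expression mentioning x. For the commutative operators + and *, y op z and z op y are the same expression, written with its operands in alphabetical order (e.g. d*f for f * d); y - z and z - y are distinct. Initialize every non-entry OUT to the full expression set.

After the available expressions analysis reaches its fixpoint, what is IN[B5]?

Answer: {a*a, a-a}

Trace:
Per-block solution:
  B0:   IN={}   OUT={}
  B1:   IN={}   OUT={}
  B2:   IN={}   OUT={}
  B3:   IN={}   OUT={}
  B4:   IN={}   OUT={a*a, a-a}
  B5:   IN={a*a, a-a}   OUT={a*a, a-a}
  B6:   IN={a*a, a-a}   OUT={a*a, a-a}
  B7:   IN={a*a, a-a}   OUT={a*a, a+d, a-a}
  B8:   IN={a*a, a-a}   OUT={}

Merge at B5: IN[B5] = OUT[B4] ∩ OUT[B6] = {a*a, a-a}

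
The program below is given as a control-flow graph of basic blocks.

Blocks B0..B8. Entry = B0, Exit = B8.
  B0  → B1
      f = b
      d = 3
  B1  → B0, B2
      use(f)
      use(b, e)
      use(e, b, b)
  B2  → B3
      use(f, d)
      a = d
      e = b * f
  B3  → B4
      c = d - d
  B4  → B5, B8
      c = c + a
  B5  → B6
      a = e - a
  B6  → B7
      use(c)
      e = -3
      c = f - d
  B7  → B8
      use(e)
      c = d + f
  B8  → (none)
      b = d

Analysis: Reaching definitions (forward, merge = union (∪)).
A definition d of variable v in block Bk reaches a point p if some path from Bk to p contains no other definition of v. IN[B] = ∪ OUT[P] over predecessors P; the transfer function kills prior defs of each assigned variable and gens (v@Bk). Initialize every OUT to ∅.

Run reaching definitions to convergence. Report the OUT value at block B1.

Per-block solution:
  B0:  IN={d@B0, f@B0}  OUT={d@B0, f@B0}
  B1:  IN={d@B0, f@B0}  OUT={d@B0, f@B0}
  B2:  IN={d@B0, f@B0}  OUT={a@B2, d@B0, e@B2, f@B0}
  B3:  IN={a@B2, d@B0, e@B2, f@B0}  OUT={a@B2, c@B3, d@B0, e@B2, f@B0}
  B4:  IN={a@B2, c@B3, d@B0, e@B2, f@B0}  OUT={a@B2, c@B4, d@B0, e@B2, f@B0}
  B5:  IN={a@B2, c@B4, d@B0, e@B2, f@B0}  OUT={a@B5, c@B4, d@B0, e@B2, f@B0}
  B6:  IN={a@B5, c@B4, d@B0, e@B2, f@B0}  OUT={a@B5, c@B6, d@B0, e@B6, f@B0}
  B7:  IN={a@B5, c@B6, d@B0, e@B6, f@B0}  OUT={a@B5, c@B7, d@B0, e@B6, f@B0}
  B8:  IN={a@B2, a@B5, c@B4, c@B7, d@B0, e@B2, e@B6, f@B0}  OUT={a@B2, a@B5, b@B8, c@B4, c@B7, d@B0, e@B2, e@B6, f@B0}

Merge at B1: IN[B1] = OUT[B0] = {d@B0, f@B0}
Applying B1's transfer function to that IN value gives OUT[B1] (row B1 above).

Answer: {d@B0, f@B0}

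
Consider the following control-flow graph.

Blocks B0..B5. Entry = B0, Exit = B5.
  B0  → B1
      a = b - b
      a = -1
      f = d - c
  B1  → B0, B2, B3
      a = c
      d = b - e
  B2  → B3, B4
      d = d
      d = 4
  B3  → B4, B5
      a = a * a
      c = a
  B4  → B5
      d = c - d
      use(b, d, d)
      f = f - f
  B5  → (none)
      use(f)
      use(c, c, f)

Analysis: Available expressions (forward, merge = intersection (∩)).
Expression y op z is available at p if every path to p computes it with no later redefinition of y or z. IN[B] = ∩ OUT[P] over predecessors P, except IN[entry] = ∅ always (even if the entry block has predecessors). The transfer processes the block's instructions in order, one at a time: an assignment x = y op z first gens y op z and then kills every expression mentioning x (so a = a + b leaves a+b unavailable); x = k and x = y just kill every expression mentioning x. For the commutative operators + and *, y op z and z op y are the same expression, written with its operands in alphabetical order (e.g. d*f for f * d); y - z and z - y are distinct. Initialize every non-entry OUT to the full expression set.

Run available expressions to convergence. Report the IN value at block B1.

Answer: {b-b, d-c}

Derivation:
Per-block solution:
  B0:   IN={}   OUT={b-b, d-c}
  B1:   IN={b-b, d-c}   OUT={b-b, b-e}
  B2:   IN={b-b, b-e}   OUT={b-b, b-e}
  B3:   IN={b-b, b-e}   OUT={b-b, b-e}
  B4:   IN={b-b, b-e}   OUT={b-b, b-e}
  B5:   IN={b-b, b-e}   OUT={b-b, b-e}

Merge at B1: IN[B1] = OUT[B0] = {b-b, d-c}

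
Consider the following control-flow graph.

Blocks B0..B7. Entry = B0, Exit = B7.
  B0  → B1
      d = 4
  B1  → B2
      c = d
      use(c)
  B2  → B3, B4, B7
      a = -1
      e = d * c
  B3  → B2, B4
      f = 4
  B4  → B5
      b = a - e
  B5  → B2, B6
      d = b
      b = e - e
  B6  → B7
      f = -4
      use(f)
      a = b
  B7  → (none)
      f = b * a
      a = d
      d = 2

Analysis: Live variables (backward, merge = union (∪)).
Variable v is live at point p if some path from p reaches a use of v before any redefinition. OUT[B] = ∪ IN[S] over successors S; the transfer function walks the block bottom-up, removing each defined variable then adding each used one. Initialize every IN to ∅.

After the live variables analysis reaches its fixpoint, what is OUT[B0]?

Converged values:
  B0:  IN={b}  OUT={b, d}
  B1:  IN={b, d}  OUT={b, c, d}
  B2:  IN={b, c, d}  OUT={a, b, c, d, e}
  B3:  IN={a, b, c, d, e}  OUT={a, b, c, d, e}
  B4:  IN={a, c, e}  OUT={b, c, e}
  B5:  IN={b, c, e}  OUT={b, c, d}
  B6:  IN={b, d}  OUT={a, b, d}
  B7:  IN={a, b, d}  OUT={}

Merge at B0: OUT[B0] = IN[B1] = {b, d}

Answer: {b, d}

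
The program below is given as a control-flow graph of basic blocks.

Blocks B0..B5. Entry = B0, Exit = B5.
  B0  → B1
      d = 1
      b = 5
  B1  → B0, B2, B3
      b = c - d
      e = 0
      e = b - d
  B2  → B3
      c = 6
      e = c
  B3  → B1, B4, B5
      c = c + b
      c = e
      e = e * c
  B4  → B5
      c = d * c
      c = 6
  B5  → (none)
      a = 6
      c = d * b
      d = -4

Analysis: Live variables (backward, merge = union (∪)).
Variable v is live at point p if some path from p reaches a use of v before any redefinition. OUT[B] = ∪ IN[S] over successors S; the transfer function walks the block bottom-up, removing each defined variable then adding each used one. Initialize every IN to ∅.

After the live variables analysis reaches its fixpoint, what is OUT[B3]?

Answer: {b, c, d}

Working:
Fixpoint table:
  B0:  IN={c}  OUT={c, d}
  B1:  IN={c, d}  OUT={b, c, d, e}
  B2:  IN={b, d}  OUT={b, c, d, e}
  B3:  IN={b, c, d, e}  OUT={b, c, d}
  B4:  IN={b, c, d}  OUT={b, d}
  B5:  IN={b, d}  OUT={}

Merge at B3: OUT[B3] = IN[B1] ⊔ IN[B4] ⊔ IN[B5] = {b, c, d}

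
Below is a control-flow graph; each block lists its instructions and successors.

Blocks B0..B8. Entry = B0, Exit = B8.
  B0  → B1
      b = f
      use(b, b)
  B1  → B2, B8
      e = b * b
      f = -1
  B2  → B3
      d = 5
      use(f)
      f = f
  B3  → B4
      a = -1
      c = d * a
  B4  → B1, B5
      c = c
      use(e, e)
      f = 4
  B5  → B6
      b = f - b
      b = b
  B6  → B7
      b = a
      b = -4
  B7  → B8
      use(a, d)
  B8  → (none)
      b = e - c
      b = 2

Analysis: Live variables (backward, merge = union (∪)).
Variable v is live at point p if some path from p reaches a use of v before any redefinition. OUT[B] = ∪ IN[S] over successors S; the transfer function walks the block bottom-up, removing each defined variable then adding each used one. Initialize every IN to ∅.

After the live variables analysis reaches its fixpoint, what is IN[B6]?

Converged values:
  B0:   IN={c, f}   OUT={b, c}
  B1:   IN={b, c}   OUT={b, c, e, f}
  B2:   IN={b, e, f}   OUT={b, d, e}
  B3:   IN={b, d, e}   OUT={a, b, c, d, e}
  B4:   IN={a, b, c, d, e}   OUT={a, b, c, d, e, f}
  B5:   IN={a, b, c, d, e, f}   OUT={a, c, d, e}
  B6:   IN={a, c, d, e}   OUT={a, c, d, e}
  B7:   IN={a, c, d, e}   OUT={c, e}
  B8:   IN={c, e}   OUT={}

Merge at B6: OUT[B6] = IN[B7] = {a, c, d, e}
Applying B6's transfer function to that OUT value gives IN[B6] (row B6 above).

Answer: {a, c, d, e}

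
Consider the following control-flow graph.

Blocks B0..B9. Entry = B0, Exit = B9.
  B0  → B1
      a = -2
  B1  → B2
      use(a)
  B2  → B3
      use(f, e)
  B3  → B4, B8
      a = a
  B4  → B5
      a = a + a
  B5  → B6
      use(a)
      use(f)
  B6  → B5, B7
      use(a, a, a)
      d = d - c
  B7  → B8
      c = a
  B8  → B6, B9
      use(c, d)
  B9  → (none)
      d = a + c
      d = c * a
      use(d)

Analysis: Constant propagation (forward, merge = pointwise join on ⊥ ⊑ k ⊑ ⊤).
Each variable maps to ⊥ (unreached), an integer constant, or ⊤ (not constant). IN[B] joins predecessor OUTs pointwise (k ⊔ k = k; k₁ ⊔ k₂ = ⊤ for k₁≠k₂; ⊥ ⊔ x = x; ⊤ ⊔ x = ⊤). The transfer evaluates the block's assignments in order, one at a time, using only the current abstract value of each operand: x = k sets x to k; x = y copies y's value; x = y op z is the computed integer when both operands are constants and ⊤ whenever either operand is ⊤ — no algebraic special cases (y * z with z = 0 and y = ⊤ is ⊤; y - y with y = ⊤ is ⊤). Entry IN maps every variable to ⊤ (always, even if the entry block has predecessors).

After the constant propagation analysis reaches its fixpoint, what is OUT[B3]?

Answer: {a: -2, b: ⊤, c: ⊤, d: ⊤, e: ⊤, f: ⊤}

Trace:
Converged values:
  B0:   IN=(all ⊤)   OUT={a:-2; rest ⊤}
  B1:   IN={a:-2; rest ⊤}   OUT={a:-2; rest ⊤}
  B2:   IN={a:-2; rest ⊤}   OUT={a:-2; rest ⊤}
  B3:   IN={a:-2; rest ⊤}   OUT={a:-2; rest ⊤}
  B4:   IN={a:-2; rest ⊤}   OUT={a:-4; rest ⊤}
  B5:   IN=(all ⊤)   OUT=(all ⊤)
  B6:   IN=(all ⊤)   OUT=(all ⊤)
  B7:   IN=(all ⊤)   OUT=(all ⊤)
  B8:   IN=(all ⊤)   OUT=(all ⊤)
  B9:   IN=(all ⊤)   OUT=(all ⊤)

Merge at B3: IN[B3] = OUT[B2] = {a: -2, b: ⊤, c: ⊤, d: ⊤, e: ⊤, f: ⊤}
Applying B3's transfer function to that IN value gives OUT[B3] (row B3 above).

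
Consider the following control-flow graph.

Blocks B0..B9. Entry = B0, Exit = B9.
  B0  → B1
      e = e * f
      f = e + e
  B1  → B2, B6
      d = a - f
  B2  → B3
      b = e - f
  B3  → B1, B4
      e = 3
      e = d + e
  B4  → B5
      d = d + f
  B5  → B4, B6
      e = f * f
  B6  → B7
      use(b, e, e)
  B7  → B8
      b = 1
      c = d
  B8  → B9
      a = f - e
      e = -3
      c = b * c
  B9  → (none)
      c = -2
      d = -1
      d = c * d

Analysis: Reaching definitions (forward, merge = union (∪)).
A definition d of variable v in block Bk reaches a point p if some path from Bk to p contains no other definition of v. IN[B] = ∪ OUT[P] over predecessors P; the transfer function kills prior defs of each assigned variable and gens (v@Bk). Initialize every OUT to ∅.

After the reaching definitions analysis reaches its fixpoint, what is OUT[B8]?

Answer: {a@B8, b@B7, c@B8, d@B1, d@B4, e@B8, f@B0}

Trace:
Per-block solution:
  B0: | IN={} | OUT={e@B0, f@B0}
  B1: | IN={b@B2, d@B1, e@B0, e@B3, f@B0} | OUT={b@B2, d@B1, e@B0, e@B3, f@B0}
  B2: | IN={b@B2, d@B1, e@B0, e@B3, f@B0} | OUT={b@B2, d@B1, e@B0, e@B3, f@B0}
  B3: | IN={b@B2, d@B1, e@B0, e@B3, f@B0} | OUT={b@B2, d@B1, e@B3, f@B0}
  B4: | IN={b@B2, d@B1, d@B4, e@B3, e@B5, f@B0} | OUT={b@B2, d@B4, e@B3, e@B5, f@B0}
  B5: | IN={b@B2, d@B4, e@B3, e@B5, f@B0} | OUT={b@B2, d@B4, e@B5, f@B0}
  B6: | IN={b@B2, d@B1, d@B4, e@B0, e@B3, e@B5, f@B0} | OUT={b@B2, d@B1, d@B4, e@B0, e@B3, e@B5, f@B0}
  B7: | IN={b@B2, d@B1, d@B4, e@B0, e@B3, e@B5, f@B0} | OUT={b@B7, c@B7, d@B1, d@B4, e@B0, e@B3, e@B5, f@B0}
  B8: | IN={b@B7, c@B7, d@B1, d@B4, e@B0, e@B3, e@B5, f@B0} | OUT={a@B8, b@B7, c@B8, d@B1, d@B4, e@B8, f@B0}
  B9: | IN={a@B8, b@B7, c@B8, d@B1, d@B4, e@B8, f@B0} | OUT={a@B8, b@B7, c@B9, d@B9, e@B8, f@B0}

Merge at B8: IN[B8] = OUT[B7] = {b@B7, c@B7, d@B1, d@B4, e@B0, e@B3, e@B5, f@B0}
Applying B8's transfer function to that IN value gives OUT[B8] (row B8 above).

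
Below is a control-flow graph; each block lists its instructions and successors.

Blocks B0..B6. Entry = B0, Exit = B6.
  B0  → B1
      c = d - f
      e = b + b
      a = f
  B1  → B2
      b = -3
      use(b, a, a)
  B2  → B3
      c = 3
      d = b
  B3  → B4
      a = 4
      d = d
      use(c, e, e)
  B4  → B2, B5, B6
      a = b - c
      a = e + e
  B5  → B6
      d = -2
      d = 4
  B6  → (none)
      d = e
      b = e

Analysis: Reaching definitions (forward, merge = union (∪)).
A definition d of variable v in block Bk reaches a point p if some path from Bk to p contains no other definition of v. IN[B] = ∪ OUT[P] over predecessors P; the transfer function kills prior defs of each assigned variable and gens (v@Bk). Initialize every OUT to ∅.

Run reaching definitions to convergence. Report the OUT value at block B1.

Fixpoint table:
  B0:  IN={}  OUT={a@B0, c@B0, e@B0}
  B1:  IN={a@B0, c@B0, e@B0}  OUT={a@B0, b@B1, c@B0, e@B0}
  B2:  IN={a@B0, a@B4, b@B1, c@B0, c@B2, d@B3, e@B0}  OUT={a@B0, a@B4, b@B1, c@B2, d@B2, e@B0}
  B3:  IN={a@B0, a@B4, b@B1, c@B2, d@B2, e@B0}  OUT={a@B3, b@B1, c@B2, d@B3, e@B0}
  B4:  IN={a@B3, b@B1, c@B2, d@B3, e@B0}  OUT={a@B4, b@B1, c@B2, d@B3, e@B0}
  B5:  IN={a@B4, b@B1, c@B2, d@B3, e@B0}  OUT={a@B4, b@B1, c@B2, d@B5, e@B0}
  B6:  IN={a@B4, b@B1, c@B2, d@B3, d@B5, e@B0}  OUT={a@B4, b@B6, c@B2, d@B6, e@B0}

Merge at B1: IN[B1] = OUT[B0] = {a@B0, c@B0, e@B0}
Applying B1's transfer function to that IN value gives OUT[B1] (row B1 above).

Answer: {a@B0, b@B1, c@B0, e@B0}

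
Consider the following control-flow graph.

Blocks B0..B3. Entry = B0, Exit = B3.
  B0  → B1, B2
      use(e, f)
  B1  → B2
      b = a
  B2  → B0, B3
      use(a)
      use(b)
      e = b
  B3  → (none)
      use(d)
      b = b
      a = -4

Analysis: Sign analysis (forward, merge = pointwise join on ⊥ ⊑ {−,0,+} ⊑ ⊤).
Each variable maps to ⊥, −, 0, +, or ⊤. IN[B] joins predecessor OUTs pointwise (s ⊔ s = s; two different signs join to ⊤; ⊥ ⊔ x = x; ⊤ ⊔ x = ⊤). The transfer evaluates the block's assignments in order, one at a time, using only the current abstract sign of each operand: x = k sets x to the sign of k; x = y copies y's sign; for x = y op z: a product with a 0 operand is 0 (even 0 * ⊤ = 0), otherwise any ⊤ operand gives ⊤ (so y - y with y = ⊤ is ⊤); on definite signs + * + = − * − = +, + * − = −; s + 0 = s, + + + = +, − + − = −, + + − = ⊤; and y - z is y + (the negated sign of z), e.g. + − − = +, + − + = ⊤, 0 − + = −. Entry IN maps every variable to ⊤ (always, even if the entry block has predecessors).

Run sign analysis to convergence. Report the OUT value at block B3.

Answer: {a: -, b: ⊤, c: ⊤, d: ⊤, e: ⊤, f: ⊤}

Trace:
Per-block solution:
  B0:   IN=(all ⊤)   OUT=(all ⊤)
  B1:   IN=(all ⊤)   OUT=(all ⊤)
  B2:   IN=(all ⊤)   OUT=(all ⊤)
  B3:   IN=(all ⊤)   OUT={a:-; rest ⊤}

Merge at B3: IN[B3] = OUT[B2] = {a: ⊤, b: ⊤, c: ⊤, d: ⊤, e: ⊤, f: ⊤}
Applying B3's transfer function to that IN value gives OUT[B3] (row B3 above).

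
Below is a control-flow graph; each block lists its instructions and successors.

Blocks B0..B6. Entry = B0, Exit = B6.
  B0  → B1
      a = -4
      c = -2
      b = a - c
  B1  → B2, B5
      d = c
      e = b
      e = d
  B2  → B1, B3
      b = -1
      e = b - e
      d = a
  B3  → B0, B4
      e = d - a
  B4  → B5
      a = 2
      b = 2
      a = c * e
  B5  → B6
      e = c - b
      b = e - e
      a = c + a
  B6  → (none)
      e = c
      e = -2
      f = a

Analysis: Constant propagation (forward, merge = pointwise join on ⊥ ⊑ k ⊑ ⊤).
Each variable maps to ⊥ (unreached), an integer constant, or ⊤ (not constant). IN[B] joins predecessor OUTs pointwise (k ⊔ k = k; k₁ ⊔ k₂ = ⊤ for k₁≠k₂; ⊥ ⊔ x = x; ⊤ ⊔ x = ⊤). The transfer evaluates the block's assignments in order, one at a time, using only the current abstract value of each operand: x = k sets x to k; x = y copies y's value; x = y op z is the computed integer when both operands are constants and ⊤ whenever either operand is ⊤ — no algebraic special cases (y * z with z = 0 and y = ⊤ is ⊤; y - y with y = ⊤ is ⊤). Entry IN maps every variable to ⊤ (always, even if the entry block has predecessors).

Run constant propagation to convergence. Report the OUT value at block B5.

Per-block solution:
  B0:   IN=(all ⊤)   OUT={a:-4, b:-2, c:-2; rest ⊤}
  B1:   IN={a:-4, c:-2; rest ⊤}   OUT={a:-4, c:-2, d:-2, e:-2; rest ⊤}
  B2:   IN={a:-4, c:-2, d:-2, e:-2; rest ⊤}   OUT={a:-4, b:-1, c:-2, d:-4, e:1; rest ⊤}
  B3:   IN={a:-4, b:-1, c:-2, d:-4, e:1; rest ⊤}   OUT={a:-4, b:-1, c:-2, d:-4, e:0; rest ⊤}
  B4:   IN={a:-4, b:-1, c:-2, d:-4, e:0; rest ⊤}   OUT={a:0, b:2, c:-2, d:-4, e:0; rest ⊤}
  B5:   IN={c:-2; rest ⊤}   OUT={c:-2; rest ⊤}
  B6:   IN={c:-2; rest ⊤}   OUT={c:-2, e:-2; rest ⊤}

Merge at B5: IN[B5] = OUT[B1] ⊔ OUT[B4] = {a: ⊤, b: ⊤, c: -2, d: ⊤, e: ⊤, f: ⊤}
Applying B5's transfer function to that IN value gives OUT[B5] (row B5 above).

Answer: {a: ⊤, b: ⊤, c: -2, d: ⊤, e: ⊤, f: ⊤}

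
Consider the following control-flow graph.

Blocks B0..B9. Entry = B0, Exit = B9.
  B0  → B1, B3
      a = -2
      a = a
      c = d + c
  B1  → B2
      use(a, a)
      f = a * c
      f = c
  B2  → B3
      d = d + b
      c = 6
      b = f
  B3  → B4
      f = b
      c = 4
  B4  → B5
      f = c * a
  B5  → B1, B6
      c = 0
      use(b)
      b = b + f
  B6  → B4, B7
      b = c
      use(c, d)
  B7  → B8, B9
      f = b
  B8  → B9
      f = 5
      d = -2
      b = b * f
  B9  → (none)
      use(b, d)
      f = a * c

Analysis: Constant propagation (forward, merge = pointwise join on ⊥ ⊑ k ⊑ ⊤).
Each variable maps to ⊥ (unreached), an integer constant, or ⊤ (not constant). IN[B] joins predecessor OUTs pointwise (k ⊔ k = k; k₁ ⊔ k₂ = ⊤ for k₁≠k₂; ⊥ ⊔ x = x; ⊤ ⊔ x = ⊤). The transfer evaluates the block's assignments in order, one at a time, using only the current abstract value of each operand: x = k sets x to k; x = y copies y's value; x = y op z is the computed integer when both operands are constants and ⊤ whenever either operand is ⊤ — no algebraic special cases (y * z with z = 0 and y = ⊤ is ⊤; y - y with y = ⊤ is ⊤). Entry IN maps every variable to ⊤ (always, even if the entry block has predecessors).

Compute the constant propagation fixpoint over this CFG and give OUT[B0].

Answer: {a: -2, b: ⊤, c: ⊤, d: ⊤, e: ⊤, f: ⊤}

Derivation:
Fixpoint table:
  B0: | IN=(all ⊤) | OUT={a:-2; rest ⊤}
  B1: | IN={a:-2; rest ⊤} | OUT={a:-2; rest ⊤}
  B2: | IN={a:-2; rest ⊤} | OUT={a:-2, c:6; rest ⊤}
  B3: | IN={a:-2; rest ⊤} | OUT={a:-2, c:4; rest ⊤}
  B4: | IN={a:-2; rest ⊤} | OUT={a:-2; rest ⊤}
  B5: | IN={a:-2; rest ⊤} | OUT={a:-2, c:0; rest ⊤}
  B6: | IN={a:-2, c:0; rest ⊤} | OUT={a:-2, b:0, c:0; rest ⊤}
  B7: | IN={a:-2, b:0, c:0; rest ⊤} | OUT={a:-2, b:0, c:0, f:0; rest ⊤}
  B8: | IN={a:-2, b:0, c:0, f:0; rest ⊤} | OUT={a:-2, b:0, c:0, d:-2, f:5; rest ⊤}
  B9: | IN={a:-2, b:0, c:0; rest ⊤} | OUT={a:-2, b:0, c:0, f:0; rest ⊤}

B0 is the boundary node: IN[B0] = {a: ⊤, b: ⊤, c: ⊤, d: ⊤, e: ⊤, f: ⊤}
Applying B0's transfer function to that IN value gives OUT[B0] (row B0 above).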